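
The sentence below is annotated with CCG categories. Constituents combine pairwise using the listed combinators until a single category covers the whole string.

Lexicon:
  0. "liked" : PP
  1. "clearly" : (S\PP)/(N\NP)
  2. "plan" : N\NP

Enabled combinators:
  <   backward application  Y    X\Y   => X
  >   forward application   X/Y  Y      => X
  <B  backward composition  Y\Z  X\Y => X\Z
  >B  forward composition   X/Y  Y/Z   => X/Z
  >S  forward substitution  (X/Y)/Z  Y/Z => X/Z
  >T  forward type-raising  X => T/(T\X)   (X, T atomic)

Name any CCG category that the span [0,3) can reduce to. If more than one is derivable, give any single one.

S

[0,3] S   <
  [0,1] "liked" : PP
  [1,3] S\PP   >
    [1,2] "clearly" : (S\PP)/(N\NP)
    [2,3] "plan" : N\NP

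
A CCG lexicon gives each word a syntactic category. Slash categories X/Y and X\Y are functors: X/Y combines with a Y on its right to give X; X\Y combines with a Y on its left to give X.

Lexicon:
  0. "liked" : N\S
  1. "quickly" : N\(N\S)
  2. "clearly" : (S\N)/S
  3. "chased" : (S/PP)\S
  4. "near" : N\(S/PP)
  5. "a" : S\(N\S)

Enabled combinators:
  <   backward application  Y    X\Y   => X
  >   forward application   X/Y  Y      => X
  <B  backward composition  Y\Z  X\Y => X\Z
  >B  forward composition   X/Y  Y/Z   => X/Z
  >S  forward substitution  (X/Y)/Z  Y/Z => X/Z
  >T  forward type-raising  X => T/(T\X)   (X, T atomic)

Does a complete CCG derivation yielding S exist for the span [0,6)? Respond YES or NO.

YES

[0,6] S   <
  [0,2] N   <
    [0,1] "liked" : N\S
    [1,2] "quickly" : N\(N\S)
  [2,6] S\N   >
    [2,3] "clearly" : (S\N)/S
    [3,6] S   <
      [3,5] N\S   <B
        [3,4] "chased" : (S/PP)\S
        [4,5] "near" : N\(S/PP)
      [5,6] "a" : S\(N\S)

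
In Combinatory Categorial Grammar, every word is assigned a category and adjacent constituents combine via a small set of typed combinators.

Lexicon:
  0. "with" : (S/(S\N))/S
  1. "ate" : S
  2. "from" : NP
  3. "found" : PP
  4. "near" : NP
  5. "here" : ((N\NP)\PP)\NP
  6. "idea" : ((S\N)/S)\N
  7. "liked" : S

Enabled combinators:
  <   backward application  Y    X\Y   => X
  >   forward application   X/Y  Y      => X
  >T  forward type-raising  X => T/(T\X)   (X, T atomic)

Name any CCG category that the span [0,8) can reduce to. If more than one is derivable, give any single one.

S

[0,8] S   >
  [0,2] S/(S\N)   >
    [0,1] "with" : (S/(S\N))/S
    [1,2] "ate" : S
  [2,8] S\N   >
    [2,7] (S\N)/S   <
      [2,6] N   <
        [2,3] "from" : NP
        [3,6] N\NP   <
          [3,4] "found" : PP
          [4,6] (N\NP)\PP   <
            [4,5] "near" : NP
            [5,6] "here" : ((N\NP)\PP)\NP
      [6,7] "idea" : ((S\N)/S)\N
    [7,8] "liked" : S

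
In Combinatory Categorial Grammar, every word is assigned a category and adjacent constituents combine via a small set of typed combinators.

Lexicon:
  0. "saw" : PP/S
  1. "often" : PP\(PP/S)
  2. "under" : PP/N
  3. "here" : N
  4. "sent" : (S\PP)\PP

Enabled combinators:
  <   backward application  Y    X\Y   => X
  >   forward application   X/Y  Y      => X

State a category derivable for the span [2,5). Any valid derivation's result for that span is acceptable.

[0,5] S   <
  [0,2] PP   <
    [0,1] "saw" : PP/S
    [1,2] "often" : PP\(PP/S)
  [2,5] S\PP   <
    [2,4] PP   >
      [2,3] "under" : PP/N
      [3,4] "here" : N
    [4,5] "sent" : (S\PP)\PP

S\PP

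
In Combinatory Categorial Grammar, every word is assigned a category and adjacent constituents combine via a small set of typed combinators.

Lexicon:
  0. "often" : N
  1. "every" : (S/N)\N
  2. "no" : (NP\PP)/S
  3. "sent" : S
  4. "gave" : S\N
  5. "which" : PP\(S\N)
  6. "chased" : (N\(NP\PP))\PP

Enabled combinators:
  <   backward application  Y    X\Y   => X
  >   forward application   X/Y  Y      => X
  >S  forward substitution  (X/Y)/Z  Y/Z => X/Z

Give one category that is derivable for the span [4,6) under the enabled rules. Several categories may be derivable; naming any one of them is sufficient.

PP

[0,7] S   >
  [0,2] S/N   <
    [0,1] "often" : N
    [1,2] "every" : (S/N)\N
  [2,7] N   <
    [2,4] NP\PP   >
      [2,3] "no" : (NP\PP)/S
      [3,4] "sent" : S
    [4,7] N\(NP\PP)   <
      [4,6] PP   <
        [4,5] "gave" : S\N
        [5,6] "which" : PP\(S\N)
      [6,7] "chased" : (N\(NP\PP))\PP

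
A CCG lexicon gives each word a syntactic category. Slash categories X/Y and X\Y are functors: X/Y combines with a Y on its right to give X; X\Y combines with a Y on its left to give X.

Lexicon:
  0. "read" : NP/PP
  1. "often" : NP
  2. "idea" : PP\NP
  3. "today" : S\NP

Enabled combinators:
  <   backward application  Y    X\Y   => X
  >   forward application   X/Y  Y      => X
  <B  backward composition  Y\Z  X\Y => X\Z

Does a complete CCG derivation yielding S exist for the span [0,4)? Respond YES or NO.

[0,4] S   <
  [0,3] NP   >
    [0,1] "read" : NP/PP
    [1,3] PP   <
      [1,2] "often" : NP
      [2,3] "idea" : PP\NP
  [3,4] "today" : S\NP

YES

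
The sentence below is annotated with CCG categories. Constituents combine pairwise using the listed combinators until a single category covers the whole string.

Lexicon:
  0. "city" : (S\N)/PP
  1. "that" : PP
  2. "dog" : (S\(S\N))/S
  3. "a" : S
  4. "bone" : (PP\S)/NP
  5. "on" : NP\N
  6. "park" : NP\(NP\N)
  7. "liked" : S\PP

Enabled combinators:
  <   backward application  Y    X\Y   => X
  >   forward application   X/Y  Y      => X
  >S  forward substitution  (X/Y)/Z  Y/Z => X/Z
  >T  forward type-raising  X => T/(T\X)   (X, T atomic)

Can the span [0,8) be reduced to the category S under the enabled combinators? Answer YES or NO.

YES

[0,8] S   <
  [0,2] S\N   >
    [0,1] "city" : (S\N)/PP
    [1,2] "that" : PP
  [2,8] S\(S\N)   >
    [2,3] "dog" : (S\(S\N))/S
    [3,8] S   <
      [3,7] PP   <
        [3,4] "a" : S
        [4,7] PP\S   >
          [4,5] "bone" : (PP\S)/NP
          [5,7] NP   <
            [5,6] "on" : NP\N
            [6,7] "park" : NP\(NP\N)
      [7,8] "liked" : S\PP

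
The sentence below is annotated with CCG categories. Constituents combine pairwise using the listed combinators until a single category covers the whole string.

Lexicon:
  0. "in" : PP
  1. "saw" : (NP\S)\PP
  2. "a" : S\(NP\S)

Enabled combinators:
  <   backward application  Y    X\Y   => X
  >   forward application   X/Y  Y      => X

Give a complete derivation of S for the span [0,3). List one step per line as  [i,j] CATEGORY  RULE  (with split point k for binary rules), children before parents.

[0,1] PP  lex  "in"
[1,2] (NP\S)\PP  lex  "saw"
[0,2] NP\S  <  k=1
[2,3] S\(NP\S)  lex  "a"
[0,3] S  <  k=2

[0,3] S   <
  [0,2] NP\S   <
    [0,1] "in" : PP
    [1,2] "saw" : (NP\S)\PP
  [2,3] "a" : S\(NP\S)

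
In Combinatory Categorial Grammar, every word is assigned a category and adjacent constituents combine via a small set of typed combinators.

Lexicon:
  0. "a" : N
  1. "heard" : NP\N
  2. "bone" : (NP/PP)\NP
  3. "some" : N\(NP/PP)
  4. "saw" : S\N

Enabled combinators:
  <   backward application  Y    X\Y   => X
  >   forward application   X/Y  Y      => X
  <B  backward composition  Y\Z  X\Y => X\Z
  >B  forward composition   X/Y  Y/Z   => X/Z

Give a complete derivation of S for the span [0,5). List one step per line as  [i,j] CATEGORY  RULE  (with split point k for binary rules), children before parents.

[0,1] N  lex  "a"
[1,2] NP\N  lex  "heard"
[0,2] NP  <  k=1
[2,3] (NP/PP)\NP  lex  "bone"
[0,3] NP/PP  <  k=2
[3,4] N\(NP/PP)  lex  "some"
[0,4] N  <  k=3
[4,5] S\N  lex  "saw"
[0,5] S  <  k=4

[0,5] S   <
  [0,4] N   <
    [0,3] NP/PP   <
      [0,2] NP   <
        [0,1] "a" : N
        [1,2] "heard" : NP\N
      [2,3] "bone" : (NP/PP)\NP
    [3,4] "some" : N\(NP/PP)
  [4,5] "saw" : S\N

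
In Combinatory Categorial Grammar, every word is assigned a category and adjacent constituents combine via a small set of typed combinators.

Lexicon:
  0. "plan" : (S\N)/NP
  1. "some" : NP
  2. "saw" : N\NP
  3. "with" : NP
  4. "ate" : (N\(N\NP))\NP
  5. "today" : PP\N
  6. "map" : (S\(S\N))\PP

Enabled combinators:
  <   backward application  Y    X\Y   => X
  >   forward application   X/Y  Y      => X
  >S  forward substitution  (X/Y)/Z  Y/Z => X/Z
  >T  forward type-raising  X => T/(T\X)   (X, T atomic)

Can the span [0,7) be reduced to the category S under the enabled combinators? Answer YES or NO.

YES

[0,7] S   <
  [0,2] S\N   >
    [0,1] "plan" : (S\N)/NP
    [1,2] "some" : NP
  [2,7] S\(S\N)   <
    [2,6] PP   <
      [2,5] N   <
        [2,3] "saw" : N\NP
        [3,5] N\(N\NP)   <
          [3,4] "with" : NP
          [4,5] "ate" : (N\(N\NP))\NP
      [5,6] "today" : PP\N
    [6,7] "map" : (S\(S\N))\PP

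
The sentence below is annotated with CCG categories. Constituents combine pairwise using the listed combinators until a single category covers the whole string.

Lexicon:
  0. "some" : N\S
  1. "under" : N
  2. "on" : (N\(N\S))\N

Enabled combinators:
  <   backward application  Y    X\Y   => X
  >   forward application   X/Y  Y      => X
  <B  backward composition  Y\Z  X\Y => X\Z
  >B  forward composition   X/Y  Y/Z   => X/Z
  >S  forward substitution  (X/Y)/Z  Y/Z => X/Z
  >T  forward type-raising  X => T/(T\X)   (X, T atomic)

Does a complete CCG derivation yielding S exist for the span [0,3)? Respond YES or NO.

N\S N (N\(N\S))\N
CKY chart[0,3] = {N, N/(N\N), NP/(NP\N), PP/(PP\N), S/(S\N)}; S ∉ chart

NO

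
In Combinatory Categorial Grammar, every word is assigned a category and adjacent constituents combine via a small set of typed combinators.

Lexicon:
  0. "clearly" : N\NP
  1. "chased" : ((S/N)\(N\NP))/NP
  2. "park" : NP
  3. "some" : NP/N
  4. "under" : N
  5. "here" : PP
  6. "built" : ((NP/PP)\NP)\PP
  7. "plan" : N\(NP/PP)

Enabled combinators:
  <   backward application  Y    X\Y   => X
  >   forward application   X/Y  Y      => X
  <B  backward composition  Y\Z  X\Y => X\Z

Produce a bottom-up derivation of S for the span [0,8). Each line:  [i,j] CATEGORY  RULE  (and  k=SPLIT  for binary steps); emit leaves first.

[0,1] N\NP  lex  "clearly"
[1,2] ((S/N)\(N\NP))/NP  lex  "chased"
[2,3] NP  lex  "park"
[1,3] (S/N)\(N\NP)  >  k=2
[0,3] S/N  <  k=1
[3,4] NP/N  lex  "some"
[4,5] N  lex  "under"
[3,5] NP  >  k=4
[5,6] PP  lex  "here"
[6,7] ((NP/PP)\NP)\PP  lex  "built"
[5,7] (NP/PP)\NP  <  k=6
[3,7] NP/PP  <  k=5
[7,8] N\(NP/PP)  lex  "plan"
[3,8] N  <  k=7
[0,8] S  >  k=3

[0,8] S   >
  [0,3] S/N   <
    [0,1] "clearly" : N\NP
    [1,3] (S/N)\(N\NP)   >
      [1,2] "chased" : ((S/N)\(N\NP))/NP
      [2,3] "park" : NP
  [3,8] N   <
    [3,7] NP/PP   <
      [3,5] NP   >
        [3,4] "some" : NP/N
        [4,5] "under" : N
      [5,7] (NP/PP)\NP   <
        [5,6] "here" : PP
        [6,7] "built" : ((NP/PP)\NP)\PP
    [7,8] "plan" : N\(NP/PP)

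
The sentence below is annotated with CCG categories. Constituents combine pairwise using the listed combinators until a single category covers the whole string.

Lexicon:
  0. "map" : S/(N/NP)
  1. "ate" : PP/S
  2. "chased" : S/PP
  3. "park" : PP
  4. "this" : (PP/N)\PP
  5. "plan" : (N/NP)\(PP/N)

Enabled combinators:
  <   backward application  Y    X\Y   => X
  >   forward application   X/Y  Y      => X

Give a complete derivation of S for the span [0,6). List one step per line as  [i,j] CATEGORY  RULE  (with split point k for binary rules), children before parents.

[0,1] S/(N/NP)  lex  "map"
[1,2] PP/S  lex  "ate"
[2,3] S/PP  lex  "chased"
[3,4] PP  lex  "park"
[2,4] S  >  k=3
[1,4] PP  >  k=2
[4,5] (PP/N)\PP  lex  "this"
[1,5] PP/N  <  k=4
[5,6] (N/NP)\(PP/N)  lex  "plan"
[1,6] N/NP  <  k=5
[0,6] S  >  k=1

[0,6] S   >
  [0,1] "map" : S/(N/NP)
  [1,6] N/NP   <
    [1,5] PP/N   <
      [1,4] PP   >
        [1,2] "ate" : PP/S
        [2,4] S   >
          [2,3] "chased" : S/PP
          [3,4] "park" : PP
      [4,5] "this" : (PP/N)\PP
    [5,6] "plan" : (N/NP)\(PP/N)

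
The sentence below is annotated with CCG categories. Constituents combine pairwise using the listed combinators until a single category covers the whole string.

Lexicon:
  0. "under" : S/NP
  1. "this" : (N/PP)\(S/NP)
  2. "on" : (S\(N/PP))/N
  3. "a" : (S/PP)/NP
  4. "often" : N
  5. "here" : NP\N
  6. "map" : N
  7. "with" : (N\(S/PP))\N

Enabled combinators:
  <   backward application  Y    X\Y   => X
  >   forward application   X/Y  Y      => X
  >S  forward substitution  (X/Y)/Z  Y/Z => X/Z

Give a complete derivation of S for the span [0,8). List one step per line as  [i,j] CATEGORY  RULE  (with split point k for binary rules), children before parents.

[0,8] S   <
  [0,2] N/PP   <
    [0,1] "under" : S/NP
    [1,2] "this" : (N/PP)\(S/NP)
  [2,8] S\(N/PP)   >
    [2,3] "on" : (S\(N/PP))/N
    [3,8] N   <
      [3,6] S/PP   >
        [3,4] "a" : (S/PP)/NP
        [4,6] NP   <
          [4,5] "often" : N
          [5,6] "here" : NP\N
      [6,8] N\(S/PP)   <
        [6,7] "map" : N
        [7,8] "with" : (N\(S/PP))\N

[0,1] S/NP  lex  "under"
[1,2] (N/PP)\(S/NP)  lex  "this"
[0,2] N/PP  <  k=1
[2,3] (S\(N/PP))/N  lex  "on"
[3,4] (S/PP)/NP  lex  "a"
[4,5] N  lex  "often"
[5,6] NP\N  lex  "here"
[4,6] NP  <  k=5
[3,6] S/PP  >  k=4
[6,7] N  lex  "map"
[7,8] (N\(S/PP))\N  lex  "with"
[6,8] N\(S/PP)  <  k=7
[3,8] N  <  k=6
[2,8] S\(N/PP)  >  k=3
[0,8] S  <  k=2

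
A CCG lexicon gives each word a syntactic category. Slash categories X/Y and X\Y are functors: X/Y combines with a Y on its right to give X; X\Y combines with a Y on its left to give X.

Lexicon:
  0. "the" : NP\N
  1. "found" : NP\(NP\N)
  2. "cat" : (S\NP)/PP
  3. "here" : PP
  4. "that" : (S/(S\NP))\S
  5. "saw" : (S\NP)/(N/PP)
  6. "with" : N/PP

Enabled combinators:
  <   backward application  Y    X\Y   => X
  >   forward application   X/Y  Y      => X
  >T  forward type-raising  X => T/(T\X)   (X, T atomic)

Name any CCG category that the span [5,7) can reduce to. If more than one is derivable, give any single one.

S\NP

[0,7] S   >
  [0,5] S/(S\NP)   <
    [0,4] S   <
      [0,2] NP   <
        [0,1] "the" : NP\N
        [1,2] "found" : NP\(NP\N)
      [2,4] S\NP   >
        [2,3] "cat" : (S\NP)/PP
        [3,4] "here" : PP
    [4,5] "that" : (S/(S\NP))\S
  [5,7] S\NP   >
    [5,6] "saw" : (S\NP)/(N/PP)
    [6,7] "with" : N/PP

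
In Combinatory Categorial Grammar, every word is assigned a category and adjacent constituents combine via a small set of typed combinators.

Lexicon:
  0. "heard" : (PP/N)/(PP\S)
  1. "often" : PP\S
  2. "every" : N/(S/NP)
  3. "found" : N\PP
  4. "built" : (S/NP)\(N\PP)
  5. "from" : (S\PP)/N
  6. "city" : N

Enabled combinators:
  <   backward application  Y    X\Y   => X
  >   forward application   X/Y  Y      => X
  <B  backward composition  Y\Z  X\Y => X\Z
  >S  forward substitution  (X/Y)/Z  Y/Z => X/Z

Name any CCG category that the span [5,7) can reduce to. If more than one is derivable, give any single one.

S\PP

[0,7] S   <
  [0,5] PP   >
    [0,2] PP/N   >
      [0,1] "heard" : (PP/N)/(PP\S)
      [1,2] "often" : PP\S
    [2,5] N   >
      [2,3] "every" : N/(S/NP)
      [3,5] S/NP   <
        [3,4] "found" : N\PP
        [4,5] "built" : (S/NP)\(N\PP)
  [5,7] S\PP   >
    [5,6] "from" : (S\PP)/N
    [6,7] "city" : N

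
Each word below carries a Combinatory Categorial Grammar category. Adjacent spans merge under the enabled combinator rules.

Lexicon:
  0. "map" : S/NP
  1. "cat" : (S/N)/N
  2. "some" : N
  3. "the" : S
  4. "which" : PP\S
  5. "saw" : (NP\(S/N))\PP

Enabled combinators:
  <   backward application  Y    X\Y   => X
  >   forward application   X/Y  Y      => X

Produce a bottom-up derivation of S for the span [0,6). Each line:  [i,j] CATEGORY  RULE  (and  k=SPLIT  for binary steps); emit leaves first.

[0,1] S/NP  lex  "map"
[1,2] (S/N)/N  lex  "cat"
[2,3] N  lex  "some"
[1,3] S/N  >  k=2
[3,4] S  lex  "the"
[4,5] PP\S  lex  "which"
[3,5] PP  <  k=4
[5,6] (NP\(S/N))\PP  lex  "saw"
[3,6] NP\(S/N)  <  k=5
[1,6] NP  <  k=3
[0,6] S  >  k=1

[0,6] S   >
  [0,1] "map" : S/NP
  [1,6] NP   <
    [1,3] S/N   >
      [1,2] "cat" : (S/N)/N
      [2,3] "some" : N
    [3,6] NP\(S/N)   <
      [3,5] PP   <
        [3,4] "the" : S
        [4,5] "which" : PP\S
      [5,6] "saw" : (NP\(S/N))\PP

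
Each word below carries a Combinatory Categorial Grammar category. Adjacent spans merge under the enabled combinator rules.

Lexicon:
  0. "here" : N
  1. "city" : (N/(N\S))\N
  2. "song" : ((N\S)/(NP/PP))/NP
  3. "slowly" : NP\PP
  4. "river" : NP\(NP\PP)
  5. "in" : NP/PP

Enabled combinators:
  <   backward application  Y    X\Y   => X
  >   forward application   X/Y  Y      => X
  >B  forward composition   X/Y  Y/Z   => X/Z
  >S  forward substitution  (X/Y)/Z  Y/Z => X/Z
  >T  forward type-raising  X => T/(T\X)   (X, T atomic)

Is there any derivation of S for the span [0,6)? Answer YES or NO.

N (N/(N\S))\N ((N\S)/(NP/PP))/NP NP\PP NP\(NP\PP) NP/PP
CKY chart[0,6] = {N, N/(N\N), NP/(NP\N), PP/(PP\N), S/(S\N)}; S ∉ chart

NO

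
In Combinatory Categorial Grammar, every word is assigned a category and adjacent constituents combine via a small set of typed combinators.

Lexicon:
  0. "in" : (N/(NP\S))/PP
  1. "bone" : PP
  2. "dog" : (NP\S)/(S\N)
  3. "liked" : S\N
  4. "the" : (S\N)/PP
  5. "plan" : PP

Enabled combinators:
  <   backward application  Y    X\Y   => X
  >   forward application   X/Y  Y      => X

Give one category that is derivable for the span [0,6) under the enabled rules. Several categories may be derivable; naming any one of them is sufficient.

S

[0,6] S   <
  [0,4] N   >
    [0,2] N/(NP\S)   >
      [0,1] "in" : (N/(NP\S))/PP
      [1,2] "bone" : PP
    [2,4] NP\S   >
      [2,3] "dog" : (NP\S)/(S\N)
      [3,4] "liked" : S\N
  [4,6] S\N   >
    [4,5] "the" : (S\N)/PP
    [5,6] "plan" : PP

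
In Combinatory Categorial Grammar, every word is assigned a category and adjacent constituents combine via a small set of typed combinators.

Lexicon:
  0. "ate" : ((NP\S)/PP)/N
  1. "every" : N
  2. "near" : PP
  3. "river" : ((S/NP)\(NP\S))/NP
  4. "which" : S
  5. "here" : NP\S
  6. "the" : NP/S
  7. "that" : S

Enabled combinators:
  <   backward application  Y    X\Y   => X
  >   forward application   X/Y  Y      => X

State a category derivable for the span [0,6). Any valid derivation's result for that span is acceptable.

S/NP

[0,8] S   >
  [0,6] S/NP   <
    [0,3] NP\S   >
      [0,2] (NP\S)/PP   >
        [0,1] "ate" : ((NP\S)/PP)/N
        [1,2] "every" : N
      [2,3] "near" : PP
    [3,6] (S/NP)\(NP\S)   >
      [3,4] "river" : ((S/NP)\(NP\S))/NP
      [4,6] NP   <
        [4,5] "which" : S
        [5,6] "here" : NP\S
  [6,8] NP   >
    [6,7] "the" : NP/S
    [7,8] "that" : S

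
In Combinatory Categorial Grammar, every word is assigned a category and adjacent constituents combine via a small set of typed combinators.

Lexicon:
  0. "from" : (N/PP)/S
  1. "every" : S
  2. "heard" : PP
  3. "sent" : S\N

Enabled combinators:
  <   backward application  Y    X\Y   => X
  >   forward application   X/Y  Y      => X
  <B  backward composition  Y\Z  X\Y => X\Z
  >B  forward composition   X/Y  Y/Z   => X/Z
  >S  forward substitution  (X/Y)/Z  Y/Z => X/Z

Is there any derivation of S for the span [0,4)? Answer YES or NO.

YES

[0,4] S   <
  [0,3] N   >
    [0,2] N/PP   >
      [0,1] "from" : (N/PP)/S
      [1,2] "every" : S
    [2,3] "heard" : PP
  [3,4] "sent" : S\N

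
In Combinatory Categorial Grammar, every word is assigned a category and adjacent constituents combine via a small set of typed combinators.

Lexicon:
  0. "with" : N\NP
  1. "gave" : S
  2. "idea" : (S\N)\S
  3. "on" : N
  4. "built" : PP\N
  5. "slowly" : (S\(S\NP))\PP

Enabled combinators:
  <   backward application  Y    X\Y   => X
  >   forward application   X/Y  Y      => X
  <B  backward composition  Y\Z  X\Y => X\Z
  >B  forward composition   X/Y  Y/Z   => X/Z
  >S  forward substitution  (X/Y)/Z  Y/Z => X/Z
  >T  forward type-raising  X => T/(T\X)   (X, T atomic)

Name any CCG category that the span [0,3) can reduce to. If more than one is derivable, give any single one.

S\NP

[0,6] S   <
  [0,3] S\NP   <B
    [0,1] "with" : N\NP
    [1,3] S\N   <
      [1,2] "gave" : S
      [2,3] "idea" : (S\N)\S
  [3,6] S\(S\NP)   <
    [3,5] PP   >
      [3,4] PP/(PP\N)   >T
        [3,4] "on" : N
      [4,5] "built" : PP\N
    [5,6] "slowly" : (S\(S\NP))\PP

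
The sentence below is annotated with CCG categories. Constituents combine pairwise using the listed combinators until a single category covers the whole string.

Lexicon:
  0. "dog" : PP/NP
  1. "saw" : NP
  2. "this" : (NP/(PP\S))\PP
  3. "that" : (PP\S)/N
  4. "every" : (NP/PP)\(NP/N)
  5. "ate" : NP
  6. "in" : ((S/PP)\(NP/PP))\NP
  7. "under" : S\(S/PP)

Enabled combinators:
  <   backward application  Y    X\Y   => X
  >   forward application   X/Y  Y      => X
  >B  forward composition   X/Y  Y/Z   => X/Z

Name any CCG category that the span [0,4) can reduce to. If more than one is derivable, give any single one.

NP/N

[0,8] S   <
  [0,7] S/PP   <
    [0,5] NP/PP   <
      [0,4] NP/N   >B
        [0,3] NP/(PP\S)   <
          [0,2] PP   >
            [0,1] "dog" : PP/NP
            [1,2] "saw" : NP
          [2,3] "this" : (NP/(PP\S))\PP
        [3,4] "that" : (PP\S)/N
      [4,5] "every" : (NP/PP)\(NP/N)
    [5,7] (S/PP)\(NP/PP)   <
      [5,6] "ate" : NP
      [6,7] "in" : ((S/PP)\(NP/PP))\NP
  [7,8] "under" : S\(S/PP)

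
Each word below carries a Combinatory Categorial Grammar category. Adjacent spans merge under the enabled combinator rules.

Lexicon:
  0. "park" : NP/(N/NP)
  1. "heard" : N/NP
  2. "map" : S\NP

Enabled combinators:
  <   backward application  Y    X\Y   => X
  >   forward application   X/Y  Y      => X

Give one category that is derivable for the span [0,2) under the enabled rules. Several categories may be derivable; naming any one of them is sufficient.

[0,3] S   <
  [0,2] NP   >
    [0,1] "park" : NP/(N/NP)
    [1,2] "heard" : N/NP
  [2,3] "map" : S\NP

NP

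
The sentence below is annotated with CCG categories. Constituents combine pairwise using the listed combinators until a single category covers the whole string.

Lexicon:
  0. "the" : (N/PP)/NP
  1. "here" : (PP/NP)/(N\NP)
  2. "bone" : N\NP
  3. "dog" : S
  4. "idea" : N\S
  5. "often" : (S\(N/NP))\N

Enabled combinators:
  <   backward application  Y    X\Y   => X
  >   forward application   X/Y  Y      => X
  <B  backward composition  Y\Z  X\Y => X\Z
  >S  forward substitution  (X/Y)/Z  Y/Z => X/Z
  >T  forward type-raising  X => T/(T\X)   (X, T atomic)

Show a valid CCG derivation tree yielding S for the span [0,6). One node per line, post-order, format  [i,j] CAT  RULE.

[0,1] (N/PP)/NP  lex  "the"
[1,2] (PP/NP)/(N\NP)  lex  "here"
[2,3] N\NP  lex  "bone"
[1,3] PP/NP  >  k=2
[0,3] N/NP  >S  k=1
[3,4] S  lex  "dog"
[4,5] N\S  lex  "idea"
[3,5] N  <  k=4
[5,6] (S\(N/NP))\N  lex  "often"
[3,6] S\(N/NP)  <  k=5
[0,6] S  <  k=3

[0,6] S   <
  [0,3] N/NP   >S
    [0,1] "the" : (N/PP)/NP
    [1,3] PP/NP   >
      [1,2] "here" : (PP/NP)/(N\NP)
      [2,3] "bone" : N\NP
  [3,6] S\(N/NP)   <
    [3,5] N   <
      [3,4] "dog" : S
      [4,5] "idea" : N\S
    [5,6] "often" : (S\(N/NP))\N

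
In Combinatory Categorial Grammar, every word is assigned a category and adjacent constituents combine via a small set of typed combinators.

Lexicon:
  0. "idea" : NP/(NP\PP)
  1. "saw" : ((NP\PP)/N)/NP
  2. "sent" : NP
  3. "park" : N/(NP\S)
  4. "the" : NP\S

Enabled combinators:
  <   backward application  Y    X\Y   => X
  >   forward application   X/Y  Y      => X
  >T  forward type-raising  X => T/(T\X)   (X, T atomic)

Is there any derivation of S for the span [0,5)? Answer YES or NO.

NO

NP/(NP\PP) ((NP\PP)/N)/NP NP N/(NP\S) NP\S
CKY chart[0,5] = {N/(N\NP), NP, NP/(NP\NP), PP/(PP\NP), S/(S\NP)}; S ∉ chart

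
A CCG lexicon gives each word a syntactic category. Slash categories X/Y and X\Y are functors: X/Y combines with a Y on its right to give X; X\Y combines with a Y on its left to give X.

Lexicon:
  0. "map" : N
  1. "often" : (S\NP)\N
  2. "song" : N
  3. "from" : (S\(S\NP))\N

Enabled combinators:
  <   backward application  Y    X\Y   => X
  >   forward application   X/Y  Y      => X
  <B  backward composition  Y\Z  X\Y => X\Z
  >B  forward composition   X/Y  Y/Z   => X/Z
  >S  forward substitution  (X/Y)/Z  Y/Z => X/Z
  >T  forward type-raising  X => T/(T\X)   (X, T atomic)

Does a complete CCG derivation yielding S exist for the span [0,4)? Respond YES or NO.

[0,4] S   <
  [0,2] S\NP   <
    [0,1] "map" : N
    [1,2] "often" : (S\NP)\N
  [2,4] S\(S\NP)   <
    [2,3] "song" : N
    [3,4] "from" : (S\(S\NP))\N

YES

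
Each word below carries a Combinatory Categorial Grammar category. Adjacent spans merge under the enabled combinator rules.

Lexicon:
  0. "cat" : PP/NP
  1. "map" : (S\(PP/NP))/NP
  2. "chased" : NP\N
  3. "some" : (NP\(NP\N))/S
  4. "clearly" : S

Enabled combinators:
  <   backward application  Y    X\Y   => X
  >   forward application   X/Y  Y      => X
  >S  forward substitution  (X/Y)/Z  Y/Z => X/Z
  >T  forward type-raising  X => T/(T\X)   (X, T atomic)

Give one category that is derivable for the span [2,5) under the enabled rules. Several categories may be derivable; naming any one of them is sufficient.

[0,5] S   <
  [0,1] "cat" : PP/NP
  [1,5] S\(PP/NP)   >
    [1,2] "map" : (S\(PP/NP))/NP
    [2,5] NP   <
      [2,3] "chased" : NP\N
      [3,5] NP\(NP\N)   >
        [3,4] "some" : (NP\(NP\N))/S
        [4,5] "clearly" : S

NP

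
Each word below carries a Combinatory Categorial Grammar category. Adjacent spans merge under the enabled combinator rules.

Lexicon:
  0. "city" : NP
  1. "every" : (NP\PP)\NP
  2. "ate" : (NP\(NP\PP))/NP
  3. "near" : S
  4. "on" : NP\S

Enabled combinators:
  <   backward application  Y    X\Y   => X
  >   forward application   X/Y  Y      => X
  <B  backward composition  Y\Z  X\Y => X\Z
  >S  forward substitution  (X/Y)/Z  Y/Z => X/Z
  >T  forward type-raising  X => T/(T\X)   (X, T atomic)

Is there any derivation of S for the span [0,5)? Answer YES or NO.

NO

NP (NP\PP)\NP (NP\(NP\PP))/NP S NP\S
CKY chart[0,5] = {N/(N\NP), NP, NP/(NP\NP), PP/(PP\NP), S/(S\NP)}; S ∉ chart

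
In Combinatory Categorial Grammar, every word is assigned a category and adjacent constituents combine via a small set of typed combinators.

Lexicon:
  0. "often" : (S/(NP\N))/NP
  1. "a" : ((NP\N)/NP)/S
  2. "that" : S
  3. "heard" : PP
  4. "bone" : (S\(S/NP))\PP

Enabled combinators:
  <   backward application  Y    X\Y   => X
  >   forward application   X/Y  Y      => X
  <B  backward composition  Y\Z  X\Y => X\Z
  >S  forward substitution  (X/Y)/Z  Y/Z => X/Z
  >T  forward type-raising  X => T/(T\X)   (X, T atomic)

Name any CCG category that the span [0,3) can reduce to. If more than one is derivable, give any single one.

S/NP

[0,5] S   <
  [0,3] S/NP   >S
    [0,1] "often" : (S/(NP\N))/NP
    [1,3] (NP\N)/NP   >
      [1,2] "a" : ((NP\N)/NP)/S
      [2,3] "that" : S
  [3,5] S\(S/NP)   <
    [3,4] "heard" : PP
    [4,5] "bone" : (S\(S/NP))\PP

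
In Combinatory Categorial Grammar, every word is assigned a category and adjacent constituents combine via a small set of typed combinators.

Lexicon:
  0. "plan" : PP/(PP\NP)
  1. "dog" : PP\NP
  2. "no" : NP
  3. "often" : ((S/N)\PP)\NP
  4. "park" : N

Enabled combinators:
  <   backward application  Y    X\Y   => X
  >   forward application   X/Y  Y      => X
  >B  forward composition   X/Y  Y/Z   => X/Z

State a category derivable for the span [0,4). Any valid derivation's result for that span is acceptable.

S/N

[0,5] S   >
  [0,4] S/N   <
    [0,2] PP   >
      [0,1] "plan" : PP/(PP\NP)
      [1,2] "dog" : PP\NP
    [2,4] (S/N)\PP   <
      [2,3] "no" : NP
      [3,4] "often" : ((S/N)\PP)\NP
  [4,5] "park" : N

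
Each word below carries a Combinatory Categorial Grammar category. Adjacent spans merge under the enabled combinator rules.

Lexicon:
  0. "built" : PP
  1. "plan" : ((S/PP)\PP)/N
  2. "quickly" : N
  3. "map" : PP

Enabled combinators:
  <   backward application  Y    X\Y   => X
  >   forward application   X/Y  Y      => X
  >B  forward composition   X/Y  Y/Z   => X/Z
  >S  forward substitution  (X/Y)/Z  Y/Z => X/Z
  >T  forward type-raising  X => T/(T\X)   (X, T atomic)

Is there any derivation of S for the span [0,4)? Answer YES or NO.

[0,4] S   >
  [0,3] S/PP   <
    [0,1] "built" : PP
    [1,3] (S/PP)\PP   >
      [1,2] "plan" : ((S/PP)\PP)/N
      [2,3] "quickly" : N
  [3,4] "map" : PP

YES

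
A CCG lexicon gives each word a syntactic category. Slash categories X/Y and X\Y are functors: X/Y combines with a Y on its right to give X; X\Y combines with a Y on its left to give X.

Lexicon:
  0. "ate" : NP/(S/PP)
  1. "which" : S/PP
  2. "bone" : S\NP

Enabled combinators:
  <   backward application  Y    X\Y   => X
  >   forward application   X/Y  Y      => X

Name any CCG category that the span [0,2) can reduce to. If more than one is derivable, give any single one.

[0,3] S   <
  [0,2] NP   >
    [0,1] "ate" : NP/(S/PP)
    [1,2] "which" : S/PP
  [2,3] "bone" : S\NP

NP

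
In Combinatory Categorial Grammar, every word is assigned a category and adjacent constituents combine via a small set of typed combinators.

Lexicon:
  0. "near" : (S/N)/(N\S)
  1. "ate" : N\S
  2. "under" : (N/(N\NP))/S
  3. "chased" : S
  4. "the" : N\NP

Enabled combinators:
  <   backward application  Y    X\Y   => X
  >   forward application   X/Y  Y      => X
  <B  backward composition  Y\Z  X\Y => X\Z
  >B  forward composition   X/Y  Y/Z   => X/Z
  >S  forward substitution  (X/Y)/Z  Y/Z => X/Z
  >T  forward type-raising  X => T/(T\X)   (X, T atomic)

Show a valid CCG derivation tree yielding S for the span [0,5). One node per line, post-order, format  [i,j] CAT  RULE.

[0,1] (S/N)/(N\S)  lex  "near"
[1,2] N\S  lex  "ate"
[0,2] S/N  >  k=1
[2,3] (N/(N\NP))/S  lex  "under"
[3,4] S  lex  "chased"
[2,4] N/(N\NP)  >  k=3
[4,5] N\NP  lex  "the"
[2,5] N  >  k=4
[0,5] S  >  k=2

[0,5] S   >
  [0,2] S/N   >
    [0,1] "near" : (S/N)/(N\S)
    [1,2] "ate" : N\S
  [2,5] N   >
    [2,4] N/(N\NP)   >
      [2,3] "under" : (N/(N\NP))/S
      [3,4] "chased" : S
    [4,5] "the" : N\NP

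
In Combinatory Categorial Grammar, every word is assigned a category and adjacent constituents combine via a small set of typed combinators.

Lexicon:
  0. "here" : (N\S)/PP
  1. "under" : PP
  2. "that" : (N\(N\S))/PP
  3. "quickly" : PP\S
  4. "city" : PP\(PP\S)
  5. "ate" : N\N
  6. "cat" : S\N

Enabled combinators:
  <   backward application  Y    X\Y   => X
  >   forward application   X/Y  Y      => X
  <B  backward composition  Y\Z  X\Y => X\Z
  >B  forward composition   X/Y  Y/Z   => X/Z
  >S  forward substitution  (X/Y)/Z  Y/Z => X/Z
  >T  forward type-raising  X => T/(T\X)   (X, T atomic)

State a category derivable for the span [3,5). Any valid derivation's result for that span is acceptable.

PP

[0,7] S   <
  [0,5] N   <
    [0,2] N\S   >
      [0,1] "here" : (N\S)/PP
      [1,2] "under" : PP
    [2,5] N\(N\S)   >
      [2,3] "that" : (N\(N\S))/PP
      [3,5] PP   <
        [3,4] "quickly" : PP\S
        [4,5] "city" : PP\(PP\S)
  [5,7] S\N   <B
    [5,6] "ate" : N\N
    [6,7] "cat" : S\N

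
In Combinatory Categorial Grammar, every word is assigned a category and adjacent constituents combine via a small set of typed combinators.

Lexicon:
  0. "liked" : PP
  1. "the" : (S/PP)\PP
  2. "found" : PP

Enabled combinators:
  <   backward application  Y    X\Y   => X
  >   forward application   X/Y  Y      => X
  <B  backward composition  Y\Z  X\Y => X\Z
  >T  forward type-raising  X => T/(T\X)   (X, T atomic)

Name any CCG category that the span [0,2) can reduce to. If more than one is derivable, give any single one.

[0,3] S   >
  [0,2] S/PP   <
    [0,1] "liked" : PP
    [1,2] "the" : (S/PP)\PP
  [2,3] "found" : PP

S/PP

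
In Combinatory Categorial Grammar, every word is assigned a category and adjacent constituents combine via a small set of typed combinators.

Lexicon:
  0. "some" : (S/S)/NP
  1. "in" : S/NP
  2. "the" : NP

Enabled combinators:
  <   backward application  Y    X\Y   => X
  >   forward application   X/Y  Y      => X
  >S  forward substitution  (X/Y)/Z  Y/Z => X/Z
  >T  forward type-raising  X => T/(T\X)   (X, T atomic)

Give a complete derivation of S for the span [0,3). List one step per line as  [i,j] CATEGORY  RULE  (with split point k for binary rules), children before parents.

[0,3] S   >
  [0,2] S/NP   >S
    [0,1] "some" : (S/S)/NP
    [1,2] "in" : S/NP
  [2,3] "the" : NP

[0,1] (S/S)/NP  lex  "some"
[1,2] S/NP  lex  "in"
[0,2] S/NP  >S  k=1
[2,3] NP  lex  "the"
[0,3] S  >  k=2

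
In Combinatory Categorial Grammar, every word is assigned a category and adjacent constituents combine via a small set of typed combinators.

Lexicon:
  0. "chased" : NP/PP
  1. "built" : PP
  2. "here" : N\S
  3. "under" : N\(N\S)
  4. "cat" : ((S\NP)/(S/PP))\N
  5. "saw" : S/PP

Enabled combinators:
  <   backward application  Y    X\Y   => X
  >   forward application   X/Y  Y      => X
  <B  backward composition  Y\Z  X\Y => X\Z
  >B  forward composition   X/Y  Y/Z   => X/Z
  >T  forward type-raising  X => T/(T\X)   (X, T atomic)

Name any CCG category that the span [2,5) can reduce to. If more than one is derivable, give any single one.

[0,6] S   <
  [0,2] NP   >
    [0,1] "chased" : NP/PP
    [1,2] "built" : PP
  [2,6] S\NP   >
    [2,5] (S\NP)/(S/PP)   <
      [2,4] N   <
        [2,3] "here" : N\S
        [3,4] "under" : N\(N\S)
      [4,5] "cat" : ((S\NP)/(S/PP))\N
    [5,6] "saw" : S/PP

(S\NP)/(S/PP)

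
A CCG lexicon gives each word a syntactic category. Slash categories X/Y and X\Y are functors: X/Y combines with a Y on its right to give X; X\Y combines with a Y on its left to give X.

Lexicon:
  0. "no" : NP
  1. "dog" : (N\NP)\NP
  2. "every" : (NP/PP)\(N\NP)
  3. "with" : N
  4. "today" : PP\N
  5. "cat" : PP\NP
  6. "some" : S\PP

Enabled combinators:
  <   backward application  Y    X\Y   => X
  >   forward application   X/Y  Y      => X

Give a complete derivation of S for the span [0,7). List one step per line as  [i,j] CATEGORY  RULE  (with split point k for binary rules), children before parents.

[0,7] S   <
  [0,6] PP   <
    [0,5] NP   >
      [0,3] NP/PP   <
        [0,2] N\NP   <
          [0,1] "no" : NP
          [1,2] "dog" : (N\NP)\NP
        [2,3] "every" : (NP/PP)\(N\NP)
      [3,5] PP   <
        [3,4] "with" : N
        [4,5] "today" : PP\N
    [5,6] "cat" : PP\NP
  [6,7] "some" : S\PP

[0,1] NP  lex  "no"
[1,2] (N\NP)\NP  lex  "dog"
[0,2] N\NP  <  k=1
[2,3] (NP/PP)\(N\NP)  lex  "every"
[0,3] NP/PP  <  k=2
[3,4] N  lex  "with"
[4,5] PP\N  lex  "today"
[3,5] PP  <  k=4
[0,5] NP  >  k=3
[5,6] PP\NP  lex  "cat"
[0,6] PP  <  k=5
[6,7] S\PP  lex  "some"
[0,7] S  <  k=6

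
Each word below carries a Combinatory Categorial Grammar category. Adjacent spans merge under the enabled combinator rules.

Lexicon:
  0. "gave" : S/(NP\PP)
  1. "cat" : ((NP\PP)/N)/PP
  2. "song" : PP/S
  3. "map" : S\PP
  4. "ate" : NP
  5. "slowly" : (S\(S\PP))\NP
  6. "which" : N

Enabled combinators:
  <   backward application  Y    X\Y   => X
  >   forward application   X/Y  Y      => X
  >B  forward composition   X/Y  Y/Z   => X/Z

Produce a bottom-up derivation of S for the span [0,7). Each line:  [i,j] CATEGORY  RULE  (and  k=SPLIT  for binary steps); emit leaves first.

[0,7] S   >
  [0,6] S/N   >B
    [0,1] "gave" : S/(NP\PP)
    [1,6] (NP\PP)/N   >
      [1,2] "cat" : ((NP\PP)/N)/PP
      [2,6] PP   >
        [2,3] "song" : PP/S
        [3,6] S   <
          [3,4] "map" : S\PP
          [4,6] S\(S\PP)   <
            [4,5] "ate" : NP
            [5,6] "slowly" : (S\(S\PP))\NP
  [6,7] "which" : N

[0,1] S/(NP\PP)  lex  "gave"
[1,2] ((NP\PP)/N)/PP  lex  "cat"
[2,3] PP/S  lex  "song"
[3,4] S\PP  lex  "map"
[4,5] NP  lex  "ate"
[5,6] (S\(S\PP))\NP  lex  "slowly"
[4,6] S\(S\PP)  <  k=5
[3,6] S  <  k=4
[2,6] PP  >  k=3
[1,6] (NP\PP)/N  >  k=2
[0,6] S/N  >B  k=1
[6,7] N  lex  "which"
[0,7] S  >  k=6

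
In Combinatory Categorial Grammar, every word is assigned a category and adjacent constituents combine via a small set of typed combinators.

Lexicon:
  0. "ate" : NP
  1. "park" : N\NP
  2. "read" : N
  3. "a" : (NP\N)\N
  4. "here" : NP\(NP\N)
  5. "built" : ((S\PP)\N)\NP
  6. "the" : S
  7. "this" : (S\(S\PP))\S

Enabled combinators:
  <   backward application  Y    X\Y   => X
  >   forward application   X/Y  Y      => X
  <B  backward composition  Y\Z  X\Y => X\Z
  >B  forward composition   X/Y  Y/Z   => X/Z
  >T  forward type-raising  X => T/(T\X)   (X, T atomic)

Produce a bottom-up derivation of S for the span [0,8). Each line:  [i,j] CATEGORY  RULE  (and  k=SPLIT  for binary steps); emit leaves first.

[0,8] S   <
  [0,6] S\PP   <
    [0,2] N   <
      [0,1] "ate" : NP
      [1,2] "park" : N\NP
    [2,6] (S\PP)\N   <
      [2,5] NP   <
        [2,4] NP\N   <
          [2,3] "read" : N
          [3,4] "a" : (NP\N)\N
        [4,5] "here" : NP\(NP\N)
      [5,6] "built" : ((S\PP)\N)\NP
  [6,8] S\(S\PP)   <
    [6,7] "the" : S
    [7,8] "this" : (S\(S\PP))\S

[0,1] NP  lex  "ate"
[1,2] N\NP  lex  "park"
[0,2] N  <  k=1
[2,3] N  lex  "read"
[3,4] (NP\N)\N  lex  "a"
[2,4] NP\N  <  k=3
[4,5] NP\(NP\N)  lex  "here"
[2,5] NP  <  k=4
[5,6] ((S\PP)\N)\NP  lex  "built"
[2,6] (S\PP)\N  <  k=5
[0,6] S\PP  <  k=2
[6,7] S  lex  "the"
[7,8] (S\(S\PP))\S  lex  "this"
[6,8] S\(S\PP)  <  k=7
[0,8] S  <  k=6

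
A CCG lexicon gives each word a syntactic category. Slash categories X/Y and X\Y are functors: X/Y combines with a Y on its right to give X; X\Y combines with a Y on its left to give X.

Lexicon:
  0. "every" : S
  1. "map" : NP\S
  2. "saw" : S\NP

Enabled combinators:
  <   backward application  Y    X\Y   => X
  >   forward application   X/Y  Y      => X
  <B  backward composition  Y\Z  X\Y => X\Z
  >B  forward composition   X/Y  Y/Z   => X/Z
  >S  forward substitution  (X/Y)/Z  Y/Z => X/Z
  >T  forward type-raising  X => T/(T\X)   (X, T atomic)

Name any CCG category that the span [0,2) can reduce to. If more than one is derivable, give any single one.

NP

[0,3] S   <
  [0,2] NP   >
    [0,1] NP/(NP\S)   >T
      [0,1] "every" : S
    [1,2] "map" : NP\S
  [2,3] "saw" : S\NP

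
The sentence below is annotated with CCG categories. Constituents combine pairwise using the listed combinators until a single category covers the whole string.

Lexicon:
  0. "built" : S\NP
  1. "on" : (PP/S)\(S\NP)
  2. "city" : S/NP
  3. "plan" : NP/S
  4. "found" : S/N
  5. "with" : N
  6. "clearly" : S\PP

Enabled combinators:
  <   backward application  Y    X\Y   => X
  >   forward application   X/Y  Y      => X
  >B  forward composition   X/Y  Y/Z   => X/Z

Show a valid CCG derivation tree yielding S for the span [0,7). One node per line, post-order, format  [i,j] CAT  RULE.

[0,7] S   <
  [0,6] PP   >
    [0,2] PP/S   <
      [0,1] "built" : S\NP
      [1,2] "on" : (PP/S)\(S\NP)
    [2,6] S   >
      [2,3] "city" : S/NP
      [3,6] NP   >
        [3,4] "plan" : NP/S
        [4,6] S   >
          [4,5] "found" : S/N
          [5,6] "with" : N
  [6,7] "clearly" : S\PP

[0,1] S\NP  lex  "built"
[1,2] (PP/S)\(S\NP)  lex  "on"
[0,2] PP/S  <  k=1
[2,3] S/NP  lex  "city"
[3,4] NP/S  lex  "plan"
[4,5] S/N  lex  "found"
[5,6] N  lex  "with"
[4,6] S  >  k=5
[3,6] NP  >  k=4
[2,6] S  >  k=3
[0,6] PP  >  k=2
[6,7] S\PP  lex  "clearly"
[0,7] S  <  k=6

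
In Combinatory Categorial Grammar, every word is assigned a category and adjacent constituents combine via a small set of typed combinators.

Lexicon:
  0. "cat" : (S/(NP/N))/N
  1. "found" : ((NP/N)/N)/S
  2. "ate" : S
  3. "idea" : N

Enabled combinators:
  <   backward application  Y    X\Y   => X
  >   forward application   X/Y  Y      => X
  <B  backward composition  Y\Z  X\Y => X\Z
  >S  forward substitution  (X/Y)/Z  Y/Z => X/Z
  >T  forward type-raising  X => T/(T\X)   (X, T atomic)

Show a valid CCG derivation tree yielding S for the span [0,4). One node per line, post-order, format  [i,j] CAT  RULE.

[0,1] (S/(NP/N))/N  lex  "cat"
[1,2] ((NP/N)/N)/S  lex  "found"
[2,3] S  lex  "ate"
[1,3] (NP/N)/N  >  k=2
[0,3] S/N  >S  k=1
[3,4] N  lex  "idea"
[0,4] S  >  k=3

[0,4] S   >
  [0,3] S/N   >S
    [0,1] "cat" : (S/(NP/N))/N
    [1,3] (NP/N)/N   >
      [1,2] "found" : ((NP/N)/N)/S
      [2,3] "ate" : S
  [3,4] "idea" : N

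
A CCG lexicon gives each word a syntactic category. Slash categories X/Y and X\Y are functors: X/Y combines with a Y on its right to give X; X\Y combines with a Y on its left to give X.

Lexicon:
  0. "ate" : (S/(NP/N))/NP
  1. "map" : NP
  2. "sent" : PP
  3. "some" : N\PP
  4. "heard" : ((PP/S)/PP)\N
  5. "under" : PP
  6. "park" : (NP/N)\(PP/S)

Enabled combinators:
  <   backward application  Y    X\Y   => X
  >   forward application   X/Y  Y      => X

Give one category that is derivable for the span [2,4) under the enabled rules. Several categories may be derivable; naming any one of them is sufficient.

[0,7] S   >
  [0,2] S/(NP/N)   >
    [0,1] "ate" : (S/(NP/N))/NP
    [1,2] "map" : NP
  [2,7] NP/N   <
    [2,6] PP/S   >
      [2,5] (PP/S)/PP   <
        [2,4] N   <
          [2,3] "sent" : PP
          [3,4] "some" : N\PP
        [4,5] "heard" : ((PP/S)/PP)\N
      [5,6] "under" : PP
    [6,7] "park" : (NP/N)\(PP/S)

N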